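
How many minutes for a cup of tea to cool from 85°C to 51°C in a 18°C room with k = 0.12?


From T(t) = T_a + (T₀ - T_a)e^(-kt), set T(t) = 51:
(51 - 18) / (85 - 18) = e^(-0.12t), so t = -ln(0.493)/0.12 ≈ 5.9 minutes.


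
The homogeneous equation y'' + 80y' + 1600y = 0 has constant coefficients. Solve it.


Characteristic equation: r² + 80r + 1600 = 0, i.e. (r + 40)² = 0.
Repeated root r = -40; include an x factor for the second linearly independent solution.
General solution: y = (C₁ + C₂x)e^(-40x).


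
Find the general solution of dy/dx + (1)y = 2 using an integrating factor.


P(x) = 1, Q(x) = 2; integrating factor μ = e^(x).
(μ y)' = 2e^(x) ⇒ μ y = 2e^(x) + C.
Divide by μ: y = 2 + Ce^(-x).


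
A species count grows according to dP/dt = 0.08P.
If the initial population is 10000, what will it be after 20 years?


The ODE dP/dt = 0.08P has solution P(t) = P(0)e^(0.08t).
Substitute P(0) = 10000 and t = 20: P(20) = 10000 e^(1.60) ≈ 49530.


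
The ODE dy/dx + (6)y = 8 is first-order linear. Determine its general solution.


P(x) = 6, Q(x) = 8; integrating factor μ = e^(6x).
(μ y)' = 8e^(6x) ⇒ μ y = (4/3)e^(6x) + C.
Divide by μ: y = 4/3 + Ce^(-6x).


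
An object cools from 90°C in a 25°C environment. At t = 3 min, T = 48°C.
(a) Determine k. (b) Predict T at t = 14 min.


Newton's law: T(t) = T_a + (T₀ - T_a)e^(-kt).
(a) Use T(3) = 48: (48 - 25)/(90 - 25) = e^(-k·3), so k = -ln(0.354)/3 ≈ 0.3463.
(b) Apply k to t = 14: T(14) = 25 + (65)e^(-4.848) ≈ 25.5°C.


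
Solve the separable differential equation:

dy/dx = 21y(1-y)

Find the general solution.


Separate: dy/[y(1-y)] = 21 dx.
Partial fractions: 1/[y(1-y)] = 1/y + 1/(1-y).
Integrate: ln|y/(1-y)| = 21x + C₀.
Solve for y: y = 1/(1 + Ce^(-21x)).


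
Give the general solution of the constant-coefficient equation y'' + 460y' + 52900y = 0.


Characteristic equation: r² + 460r + 52900 = 0, i.e. (r + 230)² = 0.
Repeated root r = -230; include an x factor for the second linearly independent solution.
General solution: y = (C₁ + C₂x)e^(-230x).


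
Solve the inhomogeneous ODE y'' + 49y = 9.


Homogeneous part: r² + 49 = 0 ⇒ r = ±7i, so y_h = C₁cos(7x) + C₂sin(7x).
Try constant y_p = A; plug in: 49A = 9 ⇒ A = 9/49.
General solution: y = C₁cos(7x) + C₂sin(7x) + 9/49.


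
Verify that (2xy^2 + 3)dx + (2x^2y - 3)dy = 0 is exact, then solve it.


Check exactness: ∂M/∂y = 4xy and ∂N/∂x = 4xy; equal, so the equation is exact.
Integrate M with respect to x (treating y as constant): ∫M dx = x^2y^2 + 3x + h(y).
Differentiate w.r.t. y and set equal to N: the x-dependent terms already match, leaving h'(y) = -3. Integrate: h(y) = -3y.
So F(x,y) = x^2y^2 - 3y + 3x.
General solution: x^2y^2 - 3y + 3x = C.


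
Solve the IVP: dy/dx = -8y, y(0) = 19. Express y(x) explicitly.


General solution of y' = -8y is y = Ce^(-8x).
Apply y(0) = 19: C = 19.
Particular solution: y = 19e^(-8x).


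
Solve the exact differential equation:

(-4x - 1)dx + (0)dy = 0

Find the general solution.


Check exactness: ∂M/∂y = 0 and ∂N/∂x = 0; equal, so the equation is exact.
Integrate M with respect to x (treating y as constant): ∫M dx = -2x^2 - x + h(y).
Differentiate w.r.t. y and set equal to N: all terms match, so h'(y) = 0 and h is a constant absorbed into C.
General solution: -2x^2 - x = C.


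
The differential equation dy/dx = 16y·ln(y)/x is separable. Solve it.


Separate: dy/[y ln(y)] = 16 dx/x.
Substitute u = ln(y): du/u = 16 dx/x.
Integrate: ln|ln(y)| = 16ln|x| + C₀, hence ln(y) = C·x^16.


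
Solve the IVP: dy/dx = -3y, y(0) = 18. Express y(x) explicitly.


General solution of y' = -3y is y = Ce^(-3x).
Apply y(0) = 18: C = 18.
Particular solution: y = 18e^(-3x).


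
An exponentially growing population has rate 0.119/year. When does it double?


Exponential growth: P(t) = P₀ e^(0.119t). Set P(t)/P₀ = 2: e^(0.119t) = 2.
Solve: t = ln(2)/0.119 ≈ 5.82 years.


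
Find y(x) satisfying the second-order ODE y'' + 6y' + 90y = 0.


Characteristic equation: r² + 6r + 90 = 0.
Discriminant is negative; roots r = -3 ± 9i (complex conjugate pair).
General solution uses e^(α x)(C₁ cos(β x) + C₂ sin(β x)): y = e^(-3x)(C₁cos(9x) + C₂sin(9x)).


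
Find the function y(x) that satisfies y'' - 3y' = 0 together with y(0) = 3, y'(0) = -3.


Characteristic roots of r² - 3r = 0 are 0, 3.
General solution y = c₁ + c₂ e^(3x).
Apply y(0) = 3: c₁ + c₂ = 3. Apply y'(0) = -3: 0 c₁ + 3 c₂ = -3.
Solve: c₁ = 4, c₂ = -1.
Particular solution: y = 4 - e^(3x).


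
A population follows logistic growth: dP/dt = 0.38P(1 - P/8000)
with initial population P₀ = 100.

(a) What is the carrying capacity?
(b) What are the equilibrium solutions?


Logistic ODE dP/dt = 0.38P(1 - P/8000) has equilibria where dP/dt = 0, i.e. P = 0 or P = 8000.
The coefficient (1 - P/K) = 0 when P = K, identifying K = 8000 as the carrying capacity.
(a) K = 8000; (b) equilibria P = 0 and P = 8000.


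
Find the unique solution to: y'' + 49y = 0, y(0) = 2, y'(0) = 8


Characteristic roots of r² + 49 = 0 are ±7i, so y = C₁cos(7x) + C₂sin(7x).
Apply y(0) = 2: C₁ = 2. Differentiate and apply y'(0) = 8: 7·C₂ = 8, so C₂ = 8/7.
Particular solution: y = 2cos(7x) + (8/7)sin(7x).


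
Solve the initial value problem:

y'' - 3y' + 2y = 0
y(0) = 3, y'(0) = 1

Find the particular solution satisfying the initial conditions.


Characteristic roots of r² - 3r + 2 = 0 are 1, 2.
General solution y = c₁ e^(x) + c₂ e^(2x).
Apply y(0) = 3: c₁ + c₂ = 3. Apply y'(0) = 1: 1 c₁ + 2 c₂ = 1.
Solve: c₁ = 5, c₂ = -2.
Particular solution: y = 5e^(x) - 2e^(2x).


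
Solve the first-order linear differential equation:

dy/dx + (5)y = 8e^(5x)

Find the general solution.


P(x) = 5 ⇒ μ = e^(5x).
(μ y)' = 8e^(10x) ⇒ μ y = (8/10)e^(10x) + C.
Divide by μ: y = (4/5)e^(5x) + Ce^(-5x).


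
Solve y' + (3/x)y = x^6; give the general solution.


P(x) = 3/x ⇒ μ = x^3.
(x^3 y)' = x^9 ⇒ x^3 y = x^10/(10) + C.
Solve for y: y = (1/10)x^7 + C/x^3.


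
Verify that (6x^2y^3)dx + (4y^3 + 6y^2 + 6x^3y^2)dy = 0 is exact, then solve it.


Check exactness: ∂M/∂y = 18x^2y^2 and ∂N/∂x = 18x^2y^2; equal, so the equation is exact.
Integrate M with respect to x (treating y as constant): ∫M dx = 2x^3y^3 + h(y).
Differentiate w.r.t. y and set equal to N: the x-dependent terms already match, leaving h'(y) = 4y^3 + 6y^2. Integrate: h(y) = y^4 + 2y^3.
So F(x,y) = y^4 + 2y^3 + 2x^3y^3.
General solution: y^4 + 2y^3 + 2x^3y^3 = C.


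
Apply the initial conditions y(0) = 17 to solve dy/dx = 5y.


General solution of y' = 5y is y = Ce^(5x).
Apply y(0) = 17: C = 17.
Particular solution: y = 17e^(5x).


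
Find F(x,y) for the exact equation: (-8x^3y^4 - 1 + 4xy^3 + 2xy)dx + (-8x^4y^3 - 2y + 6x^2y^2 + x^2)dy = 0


Check exactness: ∂M/∂y = -32x^3y^3 + 12xy^2 + 2x and ∂N/∂x = -32x^3y^3 + 12xy^2 + 2x; equal, so the equation is exact.
Integrate M with respect to x (treating y as constant): ∫M dx = -2x^4y^4 - x + 2x^2y^3 + x^2y + h(y).
Differentiate w.r.t. y and set equal to N: the x-dependent terms already match, leaving h'(y) = -2y. Integrate: h(y) = -y^2.
So F(x,y) = -2x^4y^4 - x - y^2 + 2x^2y^3 + x^2y.
General solution: -2x^4y^4 - x - y^2 + 2x^2y^3 + x^2y = C.


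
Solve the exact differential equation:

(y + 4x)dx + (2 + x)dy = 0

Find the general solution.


Check exactness: ∂M/∂y = 1 and ∂N/∂x = 1; equal, so the equation is exact.
Integrate M with respect to x (treating y as constant): ∫M dx = xy + 2x^2 + h(y).
Differentiate w.r.t. y and set equal to N: the x-dependent terms already match, leaving h'(y) = 2. Integrate: h(y) = 2y.
So F(x,y) = 2y + xy + 2x^2.
General solution: 2y + xy + 2x^2 = C.


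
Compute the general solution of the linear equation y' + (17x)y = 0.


P(x) = 17x ⇒ μ = e^((17/2)x²).
Q(x) = 0 so μ y is constant: y = Ce^(-(17/2)x²).


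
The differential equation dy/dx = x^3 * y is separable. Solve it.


Separate variables: dy/y = x^3 dx.
Integrate: ln|y| = (1/4)x^4 + C₀.
Exponentiate: y = Ce^((1/4)x^4).


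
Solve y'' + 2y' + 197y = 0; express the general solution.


Characteristic equation: r² + 2r + 197 = 0.
Discriminant is negative; roots r = -1 ± 14i (complex conjugate pair).
General solution uses e^(α x)(C₁ cos(β x) + C₂ sin(β x)): y = e^(-x)(C₁cos(14x) + C₂sin(14x)).


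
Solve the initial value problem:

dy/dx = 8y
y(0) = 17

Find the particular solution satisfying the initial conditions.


General solution of y' = 8y is y = Ce^(8x).
Apply y(0) = 17: C = 17.
Particular solution: y = 17e^(8x).


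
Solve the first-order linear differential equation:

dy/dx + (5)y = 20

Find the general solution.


P(x) = 5, Q(x) = 20; integrating factor μ = e^(5x).
(μ y)' = 20e^(5x) ⇒ μ y = 4e^(5x) + C.
Divide by μ: y = 4 + Ce^(-5x).


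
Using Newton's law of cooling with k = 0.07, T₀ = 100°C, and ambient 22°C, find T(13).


Newton's law: dT/dt = -k(T - T_a) has solution T(t) = T_a + (T₀ - T_a)e^(-kt).
Plug in T_a = 22, T₀ = 100, k = 0.07, t = 13: T(13) = 22 + (78)e^(-0.91) ≈ 53.4°C.


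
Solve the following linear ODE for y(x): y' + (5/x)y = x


P(x) = 5/x ⇒ μ = x^5.
(x^5 y)' = x^6 ⇒ x^5 y = x^7/(7) + C.
Solve for y: y = (1/7)x^2 + C/x^5.


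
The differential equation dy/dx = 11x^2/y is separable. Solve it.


Separate variables: y dy = 11x^2 dx.
Integrate both sides: y²/2 = (11/3)x^3 + C₀.
Multiply by 2: y² = (22/3)x^3 + C.


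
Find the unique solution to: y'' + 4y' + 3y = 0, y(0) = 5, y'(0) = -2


Characteristic roots of r² + 4r + 3 = 0 are -1, -3.
General solution y = c₁ e^(-x) + c₂ e^(-3x).
Apply y(0) = 5: c₁ + c₂ = 5. Apply y'(0) = -2: -1 c₁ - 3 c₂ = -2.
Solve: c₁ = 13/2, c₂ = -3/2.
Particular solution: y = (13/2)e^(-x) - (3/2)e^(-3x).


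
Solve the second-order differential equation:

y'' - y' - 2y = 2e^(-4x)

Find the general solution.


Characteristic roots of r² - r - 2 = 0 are 2, -1.
y_h = C₁e^(2x) + C₂e^(-x).
Forcing exponent -4 is not a characteristic root; try y_p = Ae^(-4x).
Substitute: A·(16 + (-1)·-4 + (-2)) = A·18 = 2, so A = 1/9.
General solution: y = C₁e^(2x) + C₂e^(-x) + (1/9)e^(-4x).


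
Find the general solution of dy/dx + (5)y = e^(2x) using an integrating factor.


P(x) = 5 ⇒ μ = e^(5x).
(μ y)' = e^(7x) ⇒ μ y = e^(7x)/7 + C.
Divide by μ: y = (1/7)e^(2x) + Ce^(-5x).


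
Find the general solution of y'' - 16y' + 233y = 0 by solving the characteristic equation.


Characteristic equation: r² - 16r + 233 = 0.
Discriminant is negative; roots r = 8 ± 13i (complex conjugate pair).
General solution uses e^(α x)(C₁ cos(β x) + C₂ sin(β x)): y = e^(8x)(C₁cos(13x) + C₂sin(13x)).


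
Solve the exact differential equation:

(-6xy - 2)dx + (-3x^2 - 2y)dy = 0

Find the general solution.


Check exactness: ∂M/∂y = -6x and ∂N/∂x = -6x; equal, so the equation is exact.
Integrate M with respect to x (treating y as constant): ∫M dx = -3x^2y - 2x + h(y).
Differentiate w.r.t. y and set equal to N: the x-dependent terms already match, leaving h'(y) = -2y. Integrate: h(y) = -y^2.
So F(x,y) = -3x^2y - 2x - y^2.
General solution: -3x^2y - 2x - y^2 = C.


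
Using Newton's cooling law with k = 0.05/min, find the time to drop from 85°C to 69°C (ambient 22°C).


From T(t) = T_a + (T₀ - T_a)e^(-kt), set T(t) = 69:
(69 - 22) / (85 - 22) = e^(-0.05t), so t = -ln(0.746)/0.05 ≈ 5.9 minutes.


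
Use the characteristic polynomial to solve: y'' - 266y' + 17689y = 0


Characteristic equation: r² - 266r + 17689 = 0, i.e. (r - 133)² = 0.
Repeated root r = 133; include an x factor for the second linearly independent solution.
General solution: y = (C₁ + C₂x)e^(133x).


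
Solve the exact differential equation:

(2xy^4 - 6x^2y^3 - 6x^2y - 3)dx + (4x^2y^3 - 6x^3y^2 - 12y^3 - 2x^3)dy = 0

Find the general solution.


Check exactness: ∂M/∂y = 8xy^3 - 18x^2y^2 - 6x^2 and ∂N/∂x = 8xy^3 - 18x^2y^2 - 6x^2; equal, so the equation is exact.
Integrate M with respect to x (treating y as constant): ∫M dx = x^2y^4 - 2x^3y^3 - 2x^3y - 3x + h(y).
Differentiate w.r.t. y and set equal to N: the x-dependent terms already match, leaving h'(y) = -12y^3. Integrate: h(y) = -3y^4.
So F(x,y) = x^2y^4 - 2x^3y^3 - 3y^4 - 2x^3y - 3x.
General solution: x^2y^4 - 2x^3y^3 - 3y^4 - 2x^3y - 3x = C.


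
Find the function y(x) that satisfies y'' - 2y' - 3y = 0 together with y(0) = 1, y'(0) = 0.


Characteristic roots of r² - 2r - 3 = 0 are -1, 3.
General solution y = c₁ e^(-x) + c₂ e^(3x).
Apply y(0) = 1: c₁ + c₂ = 1. Apply y'(0) = 0: -1 c₁ + 3 c₂ = 0.
Solve: c₁ = 3/4, c₂ = 1/4.
Particular solution: y = (3/4)e^(-x) + (1/4)e^(3x).


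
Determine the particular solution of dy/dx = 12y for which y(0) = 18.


General solution of y' = 12y is y = Ce^(12x).
Apply y(0) = 18: C = 18.
Particular solution: y = 18e^(12x).


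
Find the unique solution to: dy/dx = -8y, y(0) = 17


General solution of y' = -8y is y = Ce^(-8x).
Apply y(0) = 17: C = 17.
Particular solution: y = 17e^(-8x).


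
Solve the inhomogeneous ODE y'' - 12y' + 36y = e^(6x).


Characteristic polynomial (r - 6)² = 0; repeated root r = 6.
y_h = (C₁ + C₂x)e^(6x). Forcing matches the repeated root (resonance), so try y_p = Ax² e^(6x).
Substitute and solve for A: 2A = 1, so A = 1/2.
General solution: y = (C₁ + C₂x + (1/2)x²)e^(6x).


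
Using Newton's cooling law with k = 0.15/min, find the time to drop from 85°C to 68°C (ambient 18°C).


From T(t) = T_a + (T₀ - T_a)e^(-kt), set T(t) = 68:
(68 - 18) / (85 - 18) = e^(-0.15t), so t = -ln(0.746)/0.15 ≈ 2.0 minutes.


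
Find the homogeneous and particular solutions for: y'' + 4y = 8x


Homogeneous: r² + 4 = 0 ⇒ r = ±2i, y_h = C₁cos(2x) + C₂sin(2x).
Polynomial forcing; try y_p = Ax + B. Then y_p'' + 4 y_p = 4(Ax + B) = 8x, so B = 0 and A = 2.
General solution: y = C₁cos(2x) + C₂sin(2x) + 2x.


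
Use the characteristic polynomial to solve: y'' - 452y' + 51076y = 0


Characteristic equation: r² - 452r + 51076 = 0, i.e. (r - 226)² = 0.
Repeated root r = 226; include an x factor for the second linearly independent solution.
General solution: y = (C₁ + C₂x)e^(226x).


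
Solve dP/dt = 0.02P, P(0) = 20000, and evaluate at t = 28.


The ODE dP/dt = 0.02P has solution P(t) = P(0)e^(0.02t).
Substitute P(0) = 20000 and t = 28: P(28) = 20000 e^(0.56) ≈ 35013.


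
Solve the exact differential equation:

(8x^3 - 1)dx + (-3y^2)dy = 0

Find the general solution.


Check exactness: ∂M/∂y = 0 and ∂N/∂x = 0; equal, so the equation is exact.
Integrate M with respect to x (treating y as constant): ∫M dx = 2x^4 - x + h(y).
Differentiate w.r.t. y and set equal to N: the x-dependent terms already match, leaving h'(y) = -3y^2. Integrate: h(y) = -y^3.
So F(x,y) = 2x^4 - y^3 - x.
General solution: 2x^4 - y^3 - x = C.


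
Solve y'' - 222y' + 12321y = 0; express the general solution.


Characteristic equation: r² - 222r + 12321 = 0, i.e. (r - 111)² = 0.
Repeated root r = 111; include an x factor for the second linearly independent solution.
General solution: y = (C₁ + C₂x)e^(111x).


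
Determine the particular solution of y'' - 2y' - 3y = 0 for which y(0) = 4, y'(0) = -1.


Characteristic roots of r² - 2r - 3 = 0 are -1, 3.
General solution y = c₁ e^(-x) + c₂ e^(3x).
Apply y(0) = 4: c₁ + c₂ = 4. Apply y'(0) = -1: -1 c₁ + 3 c₂ = -1.
Solve: c₁ = 13/4, c₂ = 3/4.
Particular solution: y = (13/4)e^(-x) + (3/4)e^(3x).


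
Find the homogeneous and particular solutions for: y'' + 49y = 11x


Homogeneous: r² + 49 = 0 ⇒ r = ±7i, y_h = C₁cos(7x) + C₂sin(7x).
Polynomial forcing; try y_p = Ax + B. Then y_p'' + 49 y_p = 49(Ax + B) = 11x, so B = 0 and A = 11/49.
General solution: y = C₁cos(7x) + C₂sin(7x) + (11/49)x.


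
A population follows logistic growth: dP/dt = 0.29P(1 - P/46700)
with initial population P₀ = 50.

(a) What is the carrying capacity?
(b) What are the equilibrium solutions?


Logistic ODE dP/dt = 0.29P(1 - P/46700) has equilibria where dP/dt = 0, i.e. P = 0 or P = 46700.
The coefficient (1 - P/K) = 0 when P = K, identifying K = 46700 as the carrying capacity.
(a) K = 46700; (b) equilibria P = 0 and P = 46700.


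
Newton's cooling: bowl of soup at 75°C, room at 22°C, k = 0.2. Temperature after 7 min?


Newton's law: dT/dt = -k(T - T_a) has solution T(t) = T_a + (T₀ - T_a)e^(-kt).
Plug in T_a = 22, T₀ = 75, k = 0.2, t = 7: T(7) = 22 + (53)e^(-1.40) ≈ 35.1°C.


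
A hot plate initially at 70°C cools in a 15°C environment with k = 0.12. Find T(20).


Newton's law: dT/dt = -k(T - T_a) has solution T(t) = T_a + (T₀ - T_a)e^(-kt).
Plug in T_a = 15, T₀ = 70, k = 0.12, t = 20: T(20) = 15 + (55)e^(-2.40) ≈ 20.0°C.


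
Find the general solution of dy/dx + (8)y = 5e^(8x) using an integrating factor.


P(x) = 8 ⇒ μ = e^(8x).
(μ y)' = 5e^(16x) ⇒ μ y = (5/16)e^(16x) + C.
Divide by μ: y = (5/16)e^(8x) + Ce^(-8x).


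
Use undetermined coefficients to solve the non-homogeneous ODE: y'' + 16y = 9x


Homogeneous: r² + 16 = 0 ⇒ r = ±4i, y_h = C₁cos(4x) + C₂sin(4x).
Polynomial forcing; try y_p = Ax + B. Then y_p'' + 16 y_p = 16(Ax + B) = 9x, so B = 0 and A = 9/16.
General solution: y = C₁cos(4x) + C₂sin(4x) + (9/16)x.


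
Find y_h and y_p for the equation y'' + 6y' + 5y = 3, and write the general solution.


Characteristic roots of r² + 6r + 5 = 0 are -5, -1.
y_h = C₁e^(-5x) + C₂e^(-x).
Constant forcing; try y_p = A. Then 5A = 3 ⇒ A = 3/5.
General solution: y = C₁e^(-5x) + C₂e^(-x) + 3/5.


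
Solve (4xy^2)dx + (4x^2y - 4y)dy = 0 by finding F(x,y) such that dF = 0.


Check exactness: ∂M/∂y = 8xy and ∂N/∂x = 8xy; equal, so the equation is exact.
Integrate M with respect to x (treating y as constant): ∫M dx = 2x^2y^2 + h(y).
Differentiate w.r.t. y and set equal to N: the x-dependent terms already match, leaving h'(y) = -4y. Integrate: h(y) = -2y^2.
So F(x,y) = 2x^2y^2 - 2y^2.
General solution: 2x^2y^2 - 2y^2 = C.


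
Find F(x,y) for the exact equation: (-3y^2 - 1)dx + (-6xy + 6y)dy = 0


Check exactness: ∂M/∂y = -6y and ∂N/∂x = -6y; equal, so the equation is exact.
Integrate M with respect to x (treating y as constant): ∫M dx = -3xy^2 - x + h(y).
Differentiate w.r.t. y and set equal to N: the x-dependent terms already match, leaving h'(y) = 6y. Integrate: h(y) = 3y^2.
So F(x,y) = -3xy^2 - x + 3y^2.
General solution: -3xy^2 - x + 3y^2 = C.


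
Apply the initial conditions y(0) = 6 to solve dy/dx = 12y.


General solution of y' = 12y is y = Ce^(12x).
Apply y(0) = 6: C = 6.
Particular solution: y = 6e^(12x).


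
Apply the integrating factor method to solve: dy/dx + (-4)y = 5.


P(x) = -4 ⇒ μ = e^(-4x).
(μ y)' = 5e^(-4x) ⇒ μ y = -(5/4)e^(-4x) + C.
Divide by μ: y = -5/4 + Ce^(4x).


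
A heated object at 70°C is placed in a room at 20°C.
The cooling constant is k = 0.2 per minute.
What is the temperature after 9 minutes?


Newton's law: dT/dt = -k(T - T_a) has solution T(t) = T_a + (T₀ - T_a)e^(-kt).
Plug in T_a = 20, T₀ = 70, k = 0.2, t = 9: T(9) = 20 + (50)e^(-1.80) ≈ 28.3°C.


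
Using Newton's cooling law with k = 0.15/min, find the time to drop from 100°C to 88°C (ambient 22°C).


From T(t) = T_a + (T₀ - T_a)e^(-kt), set T(t) = 88:
(88 - 22) / (100 - 22) = e^(-0.15t), so t = -ln(0.846)/0.15 ≈ 1.1 minutes.


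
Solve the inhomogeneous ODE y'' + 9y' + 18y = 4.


Characteristic roots of r² + 9r + 18 = 0 are -6, -3.
y_h = C₁e^(-6x) + C₂e^(-3x).
Constant forcing; try y_p = A. Then 18A = 4 ⇒ A = 2/9.
General solution: y = C₁e^(-6x) + C₂e^(-3x) + 2/9.


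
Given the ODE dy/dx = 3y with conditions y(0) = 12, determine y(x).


General solution of y' = 3y is y = Ce^(3x).
Apply y(0) = 12: C = 12.
Particular solution: y = 12e^(3x).


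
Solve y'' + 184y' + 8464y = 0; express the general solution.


Characteristic equation: r² + 184r + 8464 = 0, i.e. (r + 92)² = 0.
Repeated root r = -92; include an x factor for the second linearly independent solution.
General solution: y = (C₁ + C₂x)e^(-92x).


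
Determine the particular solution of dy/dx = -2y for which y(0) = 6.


General solution of y' = -2y is y = Ce^(-2x).
Apply y(0) = 6: C = 6.
Particular solution: y = 6e^(-2x).


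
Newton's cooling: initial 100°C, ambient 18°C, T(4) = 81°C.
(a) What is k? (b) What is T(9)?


Newton's law: T(t) = T_a + (T₀ - T_a)e^(-kt).
(a) Use T(4) = 81: (81 - 18)/(100 - 18) = e^(-k·4), so k = -ln(0.768)/4 ≈ 0.0659.
(b) Apply k to t = 9: T(9) = 18 + (82)e^(-0.593) ≈ 63.3°C.


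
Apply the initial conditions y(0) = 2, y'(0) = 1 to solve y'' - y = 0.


Characteristic roots of r² - 1 = 0 are -1, 1.
General solution y = c₁ e^(-x) + c₂ e^(x).
Apply y(0) = 2: c₁ + c₂ = 2. Apply y'(0) = 1: -1 c₁ + 1 c₂ = 1.
Solve: c₁ = 1/2, c₂ = 3/2.
Particular solution: y = (1/2)e^(-x) + (3/2)e^(x).


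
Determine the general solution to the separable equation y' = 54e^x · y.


Separate variables: dy/y = 54e^x dx.
Integrate: ln|y| = 54e^x + C₀.
Exponentiate: y = Ce^(54e^x).


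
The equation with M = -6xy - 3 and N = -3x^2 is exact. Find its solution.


Check exactness: ∂M/∂y = -6x and ∂N/∂x = -6x; equal, so the equation is exact.
Integrate M with respect to x (treating y as constant): ∫M dx = -3x^2y - 3x + h(y).
Differentiate w.r.t. y and set equal to N: all terms match, so h'(y) = 0 and h is a constant absorbed into C.
General solution: -3x^2y - 3x = C.


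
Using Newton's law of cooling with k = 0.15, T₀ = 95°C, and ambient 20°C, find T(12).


Newton's law: dT/dt = -k(T - T_a) has solution T(t) = T_a + (T₀ - T_a)e^(-kt).
Plug in T_a = 20, T₀ = 95, k = 0.15, t = 12: T(12) = 20 + (75)e^(-1.80) ≈ 32.4°C.


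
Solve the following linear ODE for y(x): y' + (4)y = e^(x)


P(x) = 4 ⇒ μ = e^(4x).
(μ y)' = e^(5x) ⇒ μ y = e^(5x)/5 + C.
Divide by μ: y = (1/5)e^(x) + Ce^(-4x).


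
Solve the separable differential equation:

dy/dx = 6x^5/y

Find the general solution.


Separate variables: y dy = 6x^5 dx.
Integrate both sides: y²/2 = x^6 + C₀.
Multiply by 2: y² = 2x^6 + C.


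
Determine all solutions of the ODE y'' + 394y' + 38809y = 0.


Characteristic equation: r² + 394r + 38809 = 0, i.e. (r + 197)² = 0.
Repeated root r = -197; include an x factor for the second linearly independent solution.
General solution: y = (C₁ + C₂x)e^(-197x).


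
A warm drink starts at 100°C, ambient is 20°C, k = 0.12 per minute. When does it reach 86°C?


From T(t) = T_a + (T₀ - T_a)e^(-kt), set T(t) = 86:
(86 - 20) / (100 - 20) = e^(-0.12t), so t = -ln(0.825)/0.12 ≈ 1.6 minutes.


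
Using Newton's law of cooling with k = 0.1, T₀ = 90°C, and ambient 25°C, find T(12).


Newton's law: dT/dt = -k(T - T_a) has solution T(t) = T_a + (T₀ - T_a)e^(-kt).
Plug in T_a = 25, T₀ = 90, k = 0.1, t = 12: T(12) = 25 + (65)e^(-1.20) ≈ 44.6°C.


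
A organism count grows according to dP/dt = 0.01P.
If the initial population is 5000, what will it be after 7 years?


The ODE dP/dt = 0.01P has solution P(t) = P(0)e^(0.01t).
Substitute P(0) = 5000 and t = 7: P(7) = 5000 e^(0.07) ≈ 5363.


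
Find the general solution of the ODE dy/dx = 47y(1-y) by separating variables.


Separate: dy/[y(1-y)] = 47 dx.
Partial fractions: 1/[y(1-y)] = 1/y + 1/(1-y).
Integrate: ln|y/(1-y)| = 47x + C₀.
Solve for y: y = 1/(1 + Ce^(-47x)).


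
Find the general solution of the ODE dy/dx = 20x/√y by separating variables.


Separate: √y dy = 20x dx.
Integrate: (2/3)y^(3/2) = 10x² + C.


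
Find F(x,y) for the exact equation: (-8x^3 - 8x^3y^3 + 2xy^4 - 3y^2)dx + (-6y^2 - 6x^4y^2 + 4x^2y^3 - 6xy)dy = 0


Check exactness: ∂M/∂y = -24x^3y^2 + 8xy^3 - 6y and ∂N/∂x = -24x^3y^2 + 8xy^3 - 6y; equal, so the equation is exact.
Integrate M with respect to x (treating y as constant): ∫M dx = -2x^4 - 2x^4y^3 + x^2y^4 - 3xy^2 + h(y).
Differentiate w.r.t. y and set equal to N: the x-dependent terms already match, leaving h'(y) = -6y^2. Integrate: h(y) = -2y^3.
So F(x,y) = -2x^4 - 2y^3 - 2x^4y^3 + x^2y^4 - 3xy^2.
General solution: -2x^4 - 2y^3 - 2x^4y^3 + x^2y^4 - 3xy^2 = C.


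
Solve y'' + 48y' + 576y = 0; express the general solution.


Characteristic equation: r² + 48r + 576 = 0, i.e. (r + 24)² = 0.
Repeated root r = -24; include an x factor for the second linearly independent solution.
General solution: y = (C₁ + C₂x)e^(-24x).


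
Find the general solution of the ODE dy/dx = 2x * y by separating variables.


Separate variables: dy/y = 2x dx.
Integrate: ln|y| = x^2 + C₀.
Exponentiate: y = Ce^(x^2).


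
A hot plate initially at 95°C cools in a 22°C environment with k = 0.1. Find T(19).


Newton's law: dT/dt = -k(T - T_a) has solution T(t) = T_a + (T₀ - T_a)e^(-kt).
Plug in T_a = 22, T₀ = 95, k = 0.1, t = 19: T(19) = 22 + (73)e^(-1.90) ≈ 32.9°C.


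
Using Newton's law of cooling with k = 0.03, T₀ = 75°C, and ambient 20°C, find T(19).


Newton's law: dT/dt = -k(T - T_a) has solution T(t) = T_a + (T₀ - T_a)e^(-kt).
Plug in T_a = 20, T₀ = 75, k = 0.03, t = 19: T(19) = 20 + (55)e^(-0.57) ≈ 51.1°C.


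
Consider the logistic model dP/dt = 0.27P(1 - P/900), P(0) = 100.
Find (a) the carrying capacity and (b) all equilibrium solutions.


Logistic ODE dP/dt = 0.27P(1 - P/900) has equilibria where dP/dt = 0, i.e. P = 0 or P = 900.
The coefficient (1 - P/K) = 0 when P = K, identifying K = 900 as the carrying capacity.
(a) K = 900; (b) equilibria P = 0 and P = 900.


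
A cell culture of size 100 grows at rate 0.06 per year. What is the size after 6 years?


The ODE dP/dt = 0.06P has solution P(t) = P(0)e^(0.06t).
Substitute P(0) = 100 and t = 6: P(6) = 100 e^(0.36) ≈ 143.


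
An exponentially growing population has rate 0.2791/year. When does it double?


Exponential growth: P(t) = P₀ e^(0.2791t). Set P(t)/P₀ = 2: e^(0.2791t) = 2.
Solve: t = ln(2)/0.2791 ≈ 2.48 years.


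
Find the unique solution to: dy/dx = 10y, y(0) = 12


General solution of y' = 10y is y = Ce^(10x).
Apply y(0) = 12: C = 12.
Particular solution: y = 12e^(10x).


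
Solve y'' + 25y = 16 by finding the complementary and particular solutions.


Homogeneous part: r² + 25 = 0 ⇒ r = ±5i, so y_h = C₁cos(5x) + C₂sin(5x).
Try constant y_p = A; plug in: 25A = 16 ⇒ A = 16/25.
General solution: y = C₁cos(5x) + C₂sin(5x) + 16/25.


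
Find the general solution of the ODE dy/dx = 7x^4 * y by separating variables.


Separate variables: dy/y = 7x^4 dx.
Integrate: ln|y| = (7/5)x^5 + C₀.
Exponentiate: y = Ce^((7/5)x^5).


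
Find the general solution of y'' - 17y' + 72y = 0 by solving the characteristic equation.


Characteristic equation: r² - 17r + 72 = 0.
Factor: (r - 9)(r - 8) = 0 ⇒ r = 9, 8 (distinct real).
General solution: y = C₁e^(9x) + C₂e^(8x).


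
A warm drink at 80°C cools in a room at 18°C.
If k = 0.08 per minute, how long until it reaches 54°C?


From T(t) = T_a + (T₀ - T_a)e^(-kt), set T(t) = 54:
(54 - 18) / (80 - 18) = e^(-0.08t), so t = -ln(0.581)/0.08 ≈ 6.8 minutes.


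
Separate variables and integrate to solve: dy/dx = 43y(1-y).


Separate: dy/[y(1-y)] = 43 dx.
Partial fractions: 1/[y(1-y)] = 1/y + 1/(1-y).
Integrate: ln|y/(1-y)| = 43x + C₀.
Solve for y: y = 1/(1 + Ce^(-43x)).


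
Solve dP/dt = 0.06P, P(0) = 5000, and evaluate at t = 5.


The ODE dP/dt = 0.06P has solution P(t) = P(0)e^(0.06t).
Substitute P(0) = 5000 and t = 5: P(5) = 5000 e^(0.30) ≈ 6749.


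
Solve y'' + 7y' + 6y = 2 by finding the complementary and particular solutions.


Characteristic roots of r² + 7r + 6 = 0 are -1, -6.
y_h = C₁e^(-x) + C₂e^(-6x).
Constant forcing; try y_p = A. Then 6A = 2 ⇒ A = 1/3.
General solution: y = C₁e^(-x) + C₂e^(-6x) + 1/3.


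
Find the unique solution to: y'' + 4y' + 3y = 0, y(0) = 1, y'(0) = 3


Characteristic roots of r² + 4r + 3 = 0 are -1, -3.
General solution y = c₁ e^(-x) + c₂ e^(-3x).
Apply y(0) = 1: c₁ + c₂ = 1. Apply y'(0) = 3: -1 c₁ - 3 c₂ = 3.
Solve: c₁ = 3, c₂ = -2.
Particular solution: y = 3e^(-x) - 2e^(-3x).


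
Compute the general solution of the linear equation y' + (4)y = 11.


P(x) = 4, Q(x) = 11; integrating factor μ = e^(4x).
(μ y)' = 11e^(4x) ⇒ μ y = (11/4)e^(4x) + C.
Divide by μ: y = 11/4 + Ce^(-4x).


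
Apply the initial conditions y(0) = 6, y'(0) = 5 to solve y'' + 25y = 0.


Characteristic roots of r² + 25 = 0 are ±5i, so y = C₁cos(5x) + C₂sin(5x).
Apply y(0) = 6: C₁ = 6. Differentiate and apply y'(0) = 5: 5·C₂ = 5, so C₂ = 1.
Particular solution: y = 6cos(5x) + sin(5x).


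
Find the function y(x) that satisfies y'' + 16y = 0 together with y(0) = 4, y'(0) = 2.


Characteristic roots of r² + 16 = 0 are ±4i, so y = C₁cos(4x) + C₂sin(4x).
Apply y(0) = 4: C₁ = 4. Differentiate and apply y'(0) = 2: 4·C₂ = 2, so C₂ = 1/2.
Particular solution: y = 4cos(4x) + (1/2)sin(4x).


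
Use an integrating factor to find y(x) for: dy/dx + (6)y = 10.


P(x) = 6, Q(x) = 10; integrating factor μ = e^(6x).
(μ y)' = 10e^(6x) ⇒ μ y = (5/3)e^(6x) + C.
Divide by μ: y = 5/3 + Ce^(-6x).


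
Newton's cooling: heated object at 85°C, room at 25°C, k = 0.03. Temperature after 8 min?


Newton's law: dT/dt = -k(T - T_a) has solution T(t) = T_a + (T₀ - T_a)e^(-kt).
Plug in T_a = 25, T₀ = 85, k = 0.03, t = 8: T(8) = 25 + (60)e^(-0.24) ≈ 72.2°C.


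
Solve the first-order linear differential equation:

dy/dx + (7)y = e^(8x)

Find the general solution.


P(x) = 7 ⇒ μ = e^(7x).
(μ y)' = e^(15x) ⇒ μ y = e^(15x)/15 + C.
Divide by μ: y = (1/15)e^(8x) + Ce^(-7x).


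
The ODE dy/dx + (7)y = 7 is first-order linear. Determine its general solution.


P(x) = 7, Q(x) = 7; integrating factor μ = e^(7x).
(μ y)' = 7e^(7x) ⇒ μ y = e^(7x) + C.
Divide by μ: y = 1 + Ce^(-7x).


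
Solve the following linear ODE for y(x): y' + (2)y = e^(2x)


P(x) = 2 ⇒ μ = e^(2x).
(μ y)' = e^(4x) ⇒ μ y = e^(4x)/4 + C.
Divide by μ: y = (1/4)e^(2x) + Ce^(-2x).


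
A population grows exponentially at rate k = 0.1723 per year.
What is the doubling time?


Exponential growth: P(t) = P₀ e^(0.1723t). Set P(t)/P₀ = 2: e^(0.1723t) = 2.
Solve: t = ln(2)/0.1723 ≈ 4.02 years.


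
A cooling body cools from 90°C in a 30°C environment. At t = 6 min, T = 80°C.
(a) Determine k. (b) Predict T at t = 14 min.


Newton's law: T(t) = T_a + (T₀ - T_a)e^(-kt).
(a) Use T(6) = 80: (80 - 30)/(90 - 30) = e^(-k·6), so k = -ln(0.833)/6 ≈ 0.0304.
(b) Apply k to t = 14: T(14) = 30 + (60)e^(-0.425) ≈ 69.2°C.


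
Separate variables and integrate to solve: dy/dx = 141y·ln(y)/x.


Separate: dy/[y ln(y)] = 141 dx/x.
Substitute u = ln(y): du/u = 141 dx/x.
Integrate: ln|ln(y)| = 141ln|x| + C₀, hence ln(y) = C·x^141.


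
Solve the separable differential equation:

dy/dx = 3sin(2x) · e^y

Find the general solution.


Separate: e^(-y) dy = 3sin(2x) dx.
Integrate: -e^(-y) = -(3/2)cos(2x) + C₀.
Rearrange: e^(-y) = (3/2)cos(2x) + C.


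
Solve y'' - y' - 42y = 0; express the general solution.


Characteristic equation: r² - r - 42 = 0.
Factor: (r + 6)(r - 7) = 0 ⇒ r = -6, 7 (distinct real).
General solution: y = C₁e^(-6x) + C₂e^(7x).


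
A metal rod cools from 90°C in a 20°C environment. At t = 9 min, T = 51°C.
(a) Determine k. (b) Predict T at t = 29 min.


Newton's law: T(t) = T_a + (T₀ - T_a)e^(-kt).
(a) Use T(9) = 51: (51 - 20)/(90 - 20) = e^(-k·9), so k = -ln(0.443)/9 ≈ 0.0905.
(b) Apply k to t = 29: T(29) = 20 + (70)e^(-2.625) ≈ 25.1°C.


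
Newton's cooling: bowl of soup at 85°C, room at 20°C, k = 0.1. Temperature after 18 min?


Newton's law: dT/dt = -k(T - T_a) has solution T(t) = T_a + (T₀ - T_a)e^(-kt).
Plug in T_a = 20, T₀ = 85, k = 0.1, t = 18: T(18) = 20 + (65)e^(-1.80) ≈ 30.7°C.


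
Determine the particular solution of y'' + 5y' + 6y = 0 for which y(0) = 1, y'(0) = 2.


Characteristic roots of r² + 5r + 6 = 0 are -2, -3.
General solution y = c₁ e^(-2x) + c₂ e^(-3x).
Apply y(0) = 1: c₁ + c₂ = 1. Apply y'(0) = 2: -2 c₁ - 3 c₂ = 2.
Solve: c₁ = 5, c₂ = -4.
Particular solution: y = 5e^(-2x) - 4e^(-3x).


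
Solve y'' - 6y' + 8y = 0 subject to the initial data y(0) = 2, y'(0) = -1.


Characteristic roots of r² - 6r + 8 = 0 are 2, 4.
General solution y = c₁ e^(2x) + c₂ e^(4x).
Apply y(0) = 2: c₁ + c₂ = 2. Apply y'(0) = -1: 2 c₁ + 4 c₂ = -1.
Solve: c₁ = 9/2, c₂ = -5/2.
Particular solution: y = (9/2)e^(2x) - (5/2)e^(4x).


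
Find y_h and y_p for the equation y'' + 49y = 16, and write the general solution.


Homogeneous part: r² + 49 = 0 ⇒ r = ±7i, so y_h = C₁cos(7x) + C₂sin(7x).
Try constant y_p = A; plug in: 49A = 16 ⇒ A = 16/49.
General solution: y = C₁cos(7x) + C₂sin(7x) + 16/49.


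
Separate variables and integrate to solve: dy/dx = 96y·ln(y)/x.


Separate: dy/[y ln(y)] = 96 dx/x.
Substitute u = ln(y): du/u = 96 dx/x.
Integrate: ln|ln(y)| = 96ln|x| + C₀, hence ln(y) = C·x^96.


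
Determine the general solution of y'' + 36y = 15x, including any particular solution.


Homogeneous: r² + 36 = 0 ⇒ r = ±6i, y_h = C₁cos(6x) + C₂sin(6x).
Polynomial forcing; try y_p = Ax + B. Then y_p'' + 36 y_p = 36(Ax + B) = 15x, so B = 0 and A = 5/12.
General solution: y = C₁cos(6x) + C₂sin(6x) + (5/12)x.


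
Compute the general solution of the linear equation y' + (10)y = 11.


P(x) = 10, Q(x) = 11; integrating factor μ = e^(10x).
(μ y)' = 11e^(10x) ⇒ μ y = (11/10)e^(10x) + C.
Divide by μ: y = 11/10 + Ce^(-10x).


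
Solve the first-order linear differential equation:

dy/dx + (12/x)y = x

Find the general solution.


P(x) = 12/x ⇒ μ = x^12.
(x^12 y)' = x^13 ⇒ x^12 y = x^14/(14) + C.
Solve for y: y = (1/14)x^2 + C/x^12.


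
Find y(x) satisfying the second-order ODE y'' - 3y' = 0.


Characteristic equation: r² - 3r = 0.
Factor: (r - 3)(r - 0) = 0 ⇒ r = 3, 0 (distinct real).
General solution: y = C₁e^(3x) + C₂.


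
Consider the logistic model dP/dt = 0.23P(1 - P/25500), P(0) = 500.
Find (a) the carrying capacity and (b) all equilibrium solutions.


Logistic ODE dP/dt = 0.23P(1 - P/25500) has equilibria where dP/dt = 0, i.e. P = 0 or P = 25500.
The coefficient (1 - P/K) = 0 when P = K, identifying K = 25500 as the carrying capacity.
(a) K = 25500; (b) equilibria P = 0 and P = 25500.


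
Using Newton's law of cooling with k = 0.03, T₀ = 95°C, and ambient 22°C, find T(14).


Newton's law: dT/dt = -k(T - T_a) has solution T(t) = T_a + (T₀ - T_a)e^(-kt).
Plug in T_a = 22, T₀ = 95, k = 0.03, t = 14: T(14) = 22 + (73)e^(-0.42) ≈ 70.0°C.


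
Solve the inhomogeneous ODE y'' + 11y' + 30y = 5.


Characteristic roots of r² + 11r + 30 = 0 are -5, -6.
y_h = C₁e^(-5x) + C₂e^(-6x).
Constant forcing; try y_p = A. Then 30A = 5 ⇒ A = 1/6.
General solution: y = C₁e^(-5x) + C₂e^(-6x) + 1/6.


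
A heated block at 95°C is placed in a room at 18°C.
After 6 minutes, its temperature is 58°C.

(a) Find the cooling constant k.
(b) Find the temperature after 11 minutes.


Newton's law: T(t) = T_a + (T₀ - T_a)e^(-kt).
(a) Use T(6) = 58: (58 - 18)/(95 - 18) = e^(-k·6), so k = -ln(0.519)/6 ≈ 0.1092.
(b) Apply k to t = 11: T(11) = 18 + (77)e^(-1.201) ≈ 41.2°C.


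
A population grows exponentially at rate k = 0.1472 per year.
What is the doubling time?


Exponential growth: P(t) = P₀ e^(0.1472t). Set P(t)/P₀ = 2: e^(0.1472t) = 2.
Solve: t = ln(2)/0.1472 ≈ 4.71 years.


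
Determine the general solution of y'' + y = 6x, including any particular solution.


Homogeneous: r² + 1 = 0 ⇒ r = ±1i, y_h = C₁cos(x) + C₂sin(x).
Polynomial forcing; try y_p = Ax + B. Then y_p'' + 1 y_p = 1(Ax + B) = 6x, so B = 0 and A = 6.
General solution: y = C₁cos(x) + C₂sin(x) + 6x.


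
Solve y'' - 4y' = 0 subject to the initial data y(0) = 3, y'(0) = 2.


Characteristic roots of r² - 4r = 0 are 0, 4.
General solution y = c₁ + c₂ e^(4x).
Apply y(0) = 3: c₁ + c₂ = 3. Apply y'(0) = 2: 0 c₁ + 4 c₂ = 2.
Solve: c₁ = 5/2, c₂ = 1/2.
Particular solution: y = 5/2 + (1/2)e^(4x).


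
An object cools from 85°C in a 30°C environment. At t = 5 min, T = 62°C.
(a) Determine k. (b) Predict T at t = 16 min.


Newton's law: T(t) = T_a + (T₀ - T_a)e^(-kt).
(a) Use T(5) = 62: (62 - 30)/(85 - 30) = e^(-k·5), so k = -ln(0.582)/5 ≈ 0.1083.
(b) Apply k to t = 16: T(16) = 30 + (55)e^(-1.733) ≈ 39.7°C.


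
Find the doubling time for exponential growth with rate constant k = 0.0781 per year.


Exponential growth: P(t) = P₀ e^(0.0781t). Set P(t)/P₀ = 2: e^(0.0781t) = 2.
Solve: t = ln(2)/0.0781 ≈ 8.88 years.


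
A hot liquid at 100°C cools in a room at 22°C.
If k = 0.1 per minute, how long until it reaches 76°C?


From T(t) = T_a + (T₀ - T_a)e^(-kt), set T(t) = 76:
(76 - 22) / (100 - 22) = e^(-0.1t), so t = -ln(0.692)/0.1 ≈ 3.7 minutes.


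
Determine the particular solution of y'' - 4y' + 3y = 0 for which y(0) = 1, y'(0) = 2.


Characteristic roots of r² - 4r + 3 = 0 are 1, 3.
General solution y = c₁ e^(x) + c₂ e^(3x).
Apply y(0) = 1: c₁ + c₂ = 1. Apply y'(0) = 2: 1 c₁ + 3 c₂ = 2.
Solve: c₁ = 1/2, c₂ = 1/2.
Particular solution: y = (1/2)e^(x) + (1/2)e^(3x).


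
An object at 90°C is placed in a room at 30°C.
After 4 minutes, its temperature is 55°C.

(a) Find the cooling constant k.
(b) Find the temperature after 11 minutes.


Newton's law: T(t) = T_a + (T₀ - T_a)e^(-kt).
(a) Use T(4) = 55: (55 - 30)/(90 - 30) = e^(-k·4), so k = -ln(0.417)/4 ≈ 0.2189.
(b) Apply k to t = 11: T(11) = 30 + (60)e^(-2.408) ≈ 35.4°C.


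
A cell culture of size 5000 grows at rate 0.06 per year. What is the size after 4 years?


The ODE dP/dt = 0.06P has solution P(t) = P(0)e^(0.06t).
Substitute P(0) = 5000 and t = 4: P(4) = 5000 e^(0.24) ≈ 6356.


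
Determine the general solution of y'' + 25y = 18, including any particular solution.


Homogeneous part: r² + 25 = 0 ⇒ r = ±5i, so y_h = C₁cos(5x) + C₂sin(5x).
Try constant y_p = A; plug in: 25A = 18 ⇒ A = 18/25.
General solution: y = C₁cos(5x) + C₂sin(5x) + 18/25.


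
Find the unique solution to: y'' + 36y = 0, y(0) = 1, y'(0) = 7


Characteristic roots of r² + 36 = 0 are ±6i, so y = C₁cos(6x) + C₂sin(6x).
Apply y(0) = 1: C₁ = 1. Differentiate and apply y'(0) = 7: 6·C₂ = 7, so C₂ = 7/6.
Particular solution: y = cos(6x) + (7/6)sin(6x).


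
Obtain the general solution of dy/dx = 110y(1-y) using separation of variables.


Separate: dy/[y(1-y)] = 110 dx.
Partial fractions: 1/[y(1-y)] = 1/y + 1/(1-y).
Integrate: ln|y/(1-y)| = 110x + C₀.
Solve for y: y = 1/(1 + Ce^(-110x)).


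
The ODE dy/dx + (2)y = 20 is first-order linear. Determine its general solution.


P(x) = 2, Q(x) = 20; integrating factor μ = e^(2x).
(μ y)' = 20e^(2x) ⇒ μ y = 10e^(2x) + C.
Divide by μ: y = 10 + Ce^(-2x).


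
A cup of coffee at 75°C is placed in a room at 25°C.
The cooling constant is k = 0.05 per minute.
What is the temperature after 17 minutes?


Newton's law: dT/dt = -k(T - T_a) has solution T(t) = T_a + (T₀ - T_a)e^(-kt).
Plug in T_a = 25, T₀ = 75, k = 0.05, t = 17: T(17) = 25 + (50)e^(-0.85) ≈ 46.4°C.


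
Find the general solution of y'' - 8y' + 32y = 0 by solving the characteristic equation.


Characteristic equation: r² - 8r + 32 = 0.
Discriminant is negative; roots r = 4 ± 4i (complex conjugate pair).
General solution uses e^(α x)(C₁ cos(β x) + C₂ sin(β x)): y = e^(4x)(C₁cos(4x) + C₂sin(4x)).
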